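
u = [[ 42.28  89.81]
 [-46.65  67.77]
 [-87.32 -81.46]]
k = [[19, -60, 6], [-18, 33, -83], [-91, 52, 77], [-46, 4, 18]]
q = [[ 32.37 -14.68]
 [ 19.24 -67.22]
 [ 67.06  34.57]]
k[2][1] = 52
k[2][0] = -91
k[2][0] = -91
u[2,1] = -81.46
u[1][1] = 67.77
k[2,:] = [-91, 52, 77]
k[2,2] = 77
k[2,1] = 52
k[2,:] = [-91, 52, 77]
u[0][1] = 89.81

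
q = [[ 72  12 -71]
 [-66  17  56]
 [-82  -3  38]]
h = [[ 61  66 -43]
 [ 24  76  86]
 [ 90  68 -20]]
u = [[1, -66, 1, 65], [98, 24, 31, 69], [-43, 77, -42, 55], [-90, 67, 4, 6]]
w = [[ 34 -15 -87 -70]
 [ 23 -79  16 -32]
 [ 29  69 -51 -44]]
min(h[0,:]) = -43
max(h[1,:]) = 86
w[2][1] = 69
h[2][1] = 68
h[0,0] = 61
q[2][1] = -3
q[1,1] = 17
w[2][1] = 69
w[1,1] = -79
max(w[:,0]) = 34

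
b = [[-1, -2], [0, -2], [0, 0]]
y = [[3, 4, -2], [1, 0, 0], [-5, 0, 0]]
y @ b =[[-3, -14], [-1, -2], [5, 10]]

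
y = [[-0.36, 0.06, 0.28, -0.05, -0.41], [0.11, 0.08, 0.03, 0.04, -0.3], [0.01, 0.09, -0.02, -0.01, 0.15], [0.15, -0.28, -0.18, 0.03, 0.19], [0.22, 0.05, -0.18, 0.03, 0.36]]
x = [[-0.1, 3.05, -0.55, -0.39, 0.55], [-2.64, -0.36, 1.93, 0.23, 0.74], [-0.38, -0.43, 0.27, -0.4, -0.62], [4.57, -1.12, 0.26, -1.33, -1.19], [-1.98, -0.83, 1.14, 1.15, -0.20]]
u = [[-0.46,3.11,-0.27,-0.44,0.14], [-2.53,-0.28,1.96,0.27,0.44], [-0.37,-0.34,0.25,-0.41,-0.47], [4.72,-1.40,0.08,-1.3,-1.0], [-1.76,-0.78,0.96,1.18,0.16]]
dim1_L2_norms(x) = [3.17, 3.38, 0.97, 5.04, 2.7]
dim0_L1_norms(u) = [9.84, 5.91, 3.52, 3.6, 2.21]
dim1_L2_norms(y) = [0.62, 0.33, 0.18, 0.41, 0.46]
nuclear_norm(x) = 12.98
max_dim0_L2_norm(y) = 0.67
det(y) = 0.00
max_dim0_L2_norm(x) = 5.65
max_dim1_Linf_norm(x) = 4.57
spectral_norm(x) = 6.11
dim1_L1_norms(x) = [4.64, 5.9, 2.1, 8.47, 5.3]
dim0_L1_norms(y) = [0.85, 0.56, 0.69, 0.16, 1.41]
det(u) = -12.69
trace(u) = -1.63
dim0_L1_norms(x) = [9.67, 5.79, 4.15, 3.5, 3.3]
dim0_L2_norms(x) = [5.65, 3.4, 2.34, 1.86, 1.64]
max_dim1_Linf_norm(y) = 0.41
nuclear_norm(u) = 12.63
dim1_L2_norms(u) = [3.19, 3.25, 0.84, 5.19, 2.46]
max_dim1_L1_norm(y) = 1.16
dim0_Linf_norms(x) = [4.57, 3.05, 1.93, 1.33, 1.19]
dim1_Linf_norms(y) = [0.41, 0.3, 0.15, 0.28, 0.36]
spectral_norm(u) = 6.16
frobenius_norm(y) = 0.95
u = y + x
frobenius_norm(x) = 7.42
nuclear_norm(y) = 1.45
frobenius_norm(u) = 7.38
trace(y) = 0.09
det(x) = -21.11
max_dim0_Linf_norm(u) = 4.72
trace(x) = -1.72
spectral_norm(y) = 0.86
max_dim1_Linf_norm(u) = 4.72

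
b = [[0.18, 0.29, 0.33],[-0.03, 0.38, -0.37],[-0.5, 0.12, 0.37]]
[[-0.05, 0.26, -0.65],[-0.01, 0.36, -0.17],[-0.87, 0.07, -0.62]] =b @ [[1.28, 0.06, 0.23], [-0.4, 0.92, -1.34], [-0.49, -0.04, -0.93]]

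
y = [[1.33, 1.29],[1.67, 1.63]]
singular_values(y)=[2.98, 0.0]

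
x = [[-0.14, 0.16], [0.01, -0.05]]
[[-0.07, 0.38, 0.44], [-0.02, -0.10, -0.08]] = x @ [[1.31, -0.48, -1.62], [0.73, 1.93, 1.32]]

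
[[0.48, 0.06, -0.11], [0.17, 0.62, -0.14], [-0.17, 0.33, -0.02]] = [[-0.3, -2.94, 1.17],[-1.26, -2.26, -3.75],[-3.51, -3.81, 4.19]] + [[0.78, 3.0, -1.28],[1.43, 2.88, 3.61],[3.34, 4.14, -4.21]]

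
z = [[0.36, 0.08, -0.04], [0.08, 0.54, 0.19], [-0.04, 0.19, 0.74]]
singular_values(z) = [0.85, 0.49, 0.3]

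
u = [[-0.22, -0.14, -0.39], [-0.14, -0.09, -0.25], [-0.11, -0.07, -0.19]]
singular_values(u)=[0.6, 0.0, 0.0]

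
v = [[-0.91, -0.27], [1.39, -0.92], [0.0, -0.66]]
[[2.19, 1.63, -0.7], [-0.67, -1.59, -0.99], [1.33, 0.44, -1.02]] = v @ [[-1.81, -1.59, 0.31], [-2.01, -0.67, 1.54]]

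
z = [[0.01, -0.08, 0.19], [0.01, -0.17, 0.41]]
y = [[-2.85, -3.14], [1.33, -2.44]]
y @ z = [[-0.06, 0.76, -1.83], [-0.01, 0.31, -0.75]]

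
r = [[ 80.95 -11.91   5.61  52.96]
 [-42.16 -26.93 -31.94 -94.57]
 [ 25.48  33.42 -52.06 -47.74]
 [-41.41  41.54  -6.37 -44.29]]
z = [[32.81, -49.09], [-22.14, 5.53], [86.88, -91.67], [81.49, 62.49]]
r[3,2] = -6.37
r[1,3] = -94.57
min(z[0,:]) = -49.09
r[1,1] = -26.93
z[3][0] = 81.49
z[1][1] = 5.53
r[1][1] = -26.93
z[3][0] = 81.49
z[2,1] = -91.67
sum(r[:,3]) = -133.64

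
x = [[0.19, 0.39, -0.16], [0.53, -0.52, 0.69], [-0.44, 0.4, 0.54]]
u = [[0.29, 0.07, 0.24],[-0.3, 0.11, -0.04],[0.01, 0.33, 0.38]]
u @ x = [[-0.01, 0.17, 0.13], [0.02, -0.19, 0.10], [0.01, -0.02, 0.43]]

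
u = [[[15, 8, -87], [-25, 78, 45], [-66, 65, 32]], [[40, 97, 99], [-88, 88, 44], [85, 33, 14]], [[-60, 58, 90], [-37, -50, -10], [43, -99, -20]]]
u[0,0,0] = 15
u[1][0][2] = 99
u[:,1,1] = [78, 88, -50]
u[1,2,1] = 33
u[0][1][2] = 45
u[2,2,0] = 43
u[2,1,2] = -10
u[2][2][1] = -99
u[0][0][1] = 8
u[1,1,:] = [-88, 88, 44]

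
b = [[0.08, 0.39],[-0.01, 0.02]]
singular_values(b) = [0.4, 0.01]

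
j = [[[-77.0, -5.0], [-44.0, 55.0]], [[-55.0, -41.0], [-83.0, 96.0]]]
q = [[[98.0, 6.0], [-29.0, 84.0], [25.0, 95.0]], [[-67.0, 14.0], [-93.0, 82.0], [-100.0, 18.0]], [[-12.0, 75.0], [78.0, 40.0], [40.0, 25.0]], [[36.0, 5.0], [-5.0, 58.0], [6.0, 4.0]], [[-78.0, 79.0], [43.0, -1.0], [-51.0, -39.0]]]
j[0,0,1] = -5.0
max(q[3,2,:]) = 6.0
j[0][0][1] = -5.0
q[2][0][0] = -12.0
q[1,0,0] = -67.0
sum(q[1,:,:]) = -146.0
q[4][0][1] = 79.0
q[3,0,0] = 36.0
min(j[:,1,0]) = -83.0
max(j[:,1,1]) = 96.0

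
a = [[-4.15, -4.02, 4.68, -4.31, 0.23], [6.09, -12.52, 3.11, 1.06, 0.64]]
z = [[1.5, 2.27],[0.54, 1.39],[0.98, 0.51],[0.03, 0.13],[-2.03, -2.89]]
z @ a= [[7.60, -34.45, 14.08, -4.06, 1.80], [6.22, -19.57, 6.85, -0.85, 1.01], [-0.96, -10.32, 6.17, -3.68, 0.55], [0.67, -1.75, 0.54, 0.01, 0.09], [-9.18, 44.34, -18.49, 5.69, -2.32]]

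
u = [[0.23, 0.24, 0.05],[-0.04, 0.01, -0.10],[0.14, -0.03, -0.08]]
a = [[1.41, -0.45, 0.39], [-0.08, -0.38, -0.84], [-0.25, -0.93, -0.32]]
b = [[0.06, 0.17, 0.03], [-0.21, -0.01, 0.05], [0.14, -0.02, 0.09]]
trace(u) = 0.16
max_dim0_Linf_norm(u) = 0.24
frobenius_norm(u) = 0.39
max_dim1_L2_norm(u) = 0.34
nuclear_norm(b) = 0.53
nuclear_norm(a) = 3.32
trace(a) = 0.71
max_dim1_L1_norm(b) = 0.27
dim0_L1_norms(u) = [0.41, 0.28, 0.23]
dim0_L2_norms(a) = [1.43, 1.1, 0.98]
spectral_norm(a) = 1.55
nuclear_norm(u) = 0.59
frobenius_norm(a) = 2.06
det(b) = 0.00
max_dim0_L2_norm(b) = 0.26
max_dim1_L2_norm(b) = 0.22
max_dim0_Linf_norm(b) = 0.21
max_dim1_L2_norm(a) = 1.53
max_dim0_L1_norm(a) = 1.76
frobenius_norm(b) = 0.33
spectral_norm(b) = 0.26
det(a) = -1.02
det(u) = -0.01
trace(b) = 0.14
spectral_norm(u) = 0.34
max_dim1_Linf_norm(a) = 1.41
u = a @ b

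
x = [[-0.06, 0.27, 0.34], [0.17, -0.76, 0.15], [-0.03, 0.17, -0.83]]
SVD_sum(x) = [[0.01, -0.07, 0.09], [0.07, -0.33, 0.47], [-0.09, 0.44, -0.63]] + [[-0.08, 0.34, 0.25], [0.10, -0.43, -0.32], [0.06, -0.27, -0.2]] + [[0.0, 0.00, 0.00], [0.0, 0.0, 0.0], [0.00, 0.00, 0.00]]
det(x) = 0.00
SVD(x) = [[0.12,-0.55,0.83],[0.59,0.71,0.38],[-0.8,0.44,0.41]] @ diag([0.9723061268040079, 0.7709788660180447, 0.0035190812606870673]) @ [[0.12, -0.57, 0.81],[0.18, -0.79, -0.58],[0.98, 0.22, 0.01]]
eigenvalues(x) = [0.0, -0.94, -0.72]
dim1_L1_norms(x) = [0.67, 1.08, 1.03]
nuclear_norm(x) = 1.75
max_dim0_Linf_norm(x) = 0.83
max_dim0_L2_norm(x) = 0.91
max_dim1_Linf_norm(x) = 0.83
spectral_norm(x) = 0.97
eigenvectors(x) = [[-0.98, 0.15, -0.55], [-0.22, 0.55, 0.40], [-0.01, -0.82, 0.74]]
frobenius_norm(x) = 1.24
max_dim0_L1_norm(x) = 1.32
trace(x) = -1.65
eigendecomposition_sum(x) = [[0.00,0.00,0.0], [0.0,0.00,0.00], [0.0,0.0,0.00]] + [[0.03, -0.13, 0.09], [0.1, -0.47, 0.33], [-0.15, 0.70, -0.5]] + [[-0.09,0.4,0.25], [0.07,-0.29,-0.18], [0.12,-0.53,-0.33]]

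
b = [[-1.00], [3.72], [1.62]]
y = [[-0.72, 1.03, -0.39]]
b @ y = [[0.72, -1.03, 0.39], [-2.68, 3.83, -1.45], [-1.17, 1.67, -0.63]]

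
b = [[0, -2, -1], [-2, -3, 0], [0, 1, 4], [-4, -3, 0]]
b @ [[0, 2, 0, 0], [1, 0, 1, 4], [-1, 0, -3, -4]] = [[-1, 0, 1, -4], [-3, -4, -3, -12], [-3, 0, -11, -12], [-3, -8, -3, -12]]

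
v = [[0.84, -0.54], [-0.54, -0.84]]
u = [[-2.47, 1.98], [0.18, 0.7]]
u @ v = [[-3.14, -0.33],[-0.23, -0.69]]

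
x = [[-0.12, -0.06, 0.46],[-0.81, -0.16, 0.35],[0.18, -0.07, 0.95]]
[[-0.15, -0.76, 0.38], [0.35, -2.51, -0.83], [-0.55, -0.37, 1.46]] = x @ [[-0.37,3.15,1.64],[-1.72,-2.89,-0.54],[-0.64,-1.2,1.19]]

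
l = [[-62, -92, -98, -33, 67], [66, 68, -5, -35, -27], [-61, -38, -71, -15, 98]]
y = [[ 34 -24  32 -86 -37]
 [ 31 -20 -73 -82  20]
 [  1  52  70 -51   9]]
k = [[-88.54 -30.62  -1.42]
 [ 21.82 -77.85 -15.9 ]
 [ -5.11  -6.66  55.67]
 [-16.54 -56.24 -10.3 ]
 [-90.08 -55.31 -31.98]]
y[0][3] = -86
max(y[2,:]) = 70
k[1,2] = -15.9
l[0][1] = -92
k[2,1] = -6.66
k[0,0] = -88.54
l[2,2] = -71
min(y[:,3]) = -86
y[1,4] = 20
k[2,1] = -6.66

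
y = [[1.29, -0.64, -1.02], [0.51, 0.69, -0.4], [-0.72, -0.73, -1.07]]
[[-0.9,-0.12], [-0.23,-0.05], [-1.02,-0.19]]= y @ [[0.03, 0.03], [0.13, -0.00], [0.84, 0.16]]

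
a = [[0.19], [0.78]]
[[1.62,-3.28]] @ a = [[-2.25]]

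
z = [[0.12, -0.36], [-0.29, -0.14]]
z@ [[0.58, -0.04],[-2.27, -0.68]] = [[0.89, 0.24], [0.15, 0.11]]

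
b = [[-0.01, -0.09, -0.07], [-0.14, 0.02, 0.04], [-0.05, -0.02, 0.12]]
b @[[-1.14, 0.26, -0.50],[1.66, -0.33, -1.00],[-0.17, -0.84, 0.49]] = [[-0.13, 0.09, 0.06], [0.19, -0.08, 0.07], [0.00, -0.11, 0.1]]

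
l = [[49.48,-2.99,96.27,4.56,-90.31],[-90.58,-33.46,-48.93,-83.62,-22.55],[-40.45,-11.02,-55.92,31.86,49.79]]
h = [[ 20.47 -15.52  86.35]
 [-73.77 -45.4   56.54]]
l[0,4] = -90.31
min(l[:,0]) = -90.58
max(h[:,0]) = 20.47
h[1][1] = -45.4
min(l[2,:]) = -55.92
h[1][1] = -45.4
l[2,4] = 49.79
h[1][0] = -73.77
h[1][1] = -45.4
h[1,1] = -45.4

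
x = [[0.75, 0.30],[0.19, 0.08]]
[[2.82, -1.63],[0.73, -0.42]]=x @ [[2.55, -1.78], [3.04, -0.99]]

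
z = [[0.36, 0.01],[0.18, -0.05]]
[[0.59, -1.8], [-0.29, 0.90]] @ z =[[-0.11, 0.1], [0.06, -0.05]]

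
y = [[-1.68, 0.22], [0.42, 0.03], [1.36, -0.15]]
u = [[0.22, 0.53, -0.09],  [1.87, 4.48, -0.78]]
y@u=[[0.04, 0.1, -0.02],[0.15, 0.36, -0.06],[0.02, 0.05, -0.01]]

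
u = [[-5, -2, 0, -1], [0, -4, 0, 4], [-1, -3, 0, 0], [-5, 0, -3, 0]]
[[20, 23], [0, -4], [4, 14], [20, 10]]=u @ [[-4, -2], [0, -4], [0, 0], [0, -5]]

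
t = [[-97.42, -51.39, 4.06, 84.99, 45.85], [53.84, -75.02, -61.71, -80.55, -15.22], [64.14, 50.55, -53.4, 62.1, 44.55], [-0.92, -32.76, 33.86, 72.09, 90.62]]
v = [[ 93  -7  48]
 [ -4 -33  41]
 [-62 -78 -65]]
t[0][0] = -97.42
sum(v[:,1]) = -118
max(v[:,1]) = -7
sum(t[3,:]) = 162.89000000000001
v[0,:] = [93, -7, 48]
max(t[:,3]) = 84.99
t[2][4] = 44.55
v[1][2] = 41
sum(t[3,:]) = 162.89000000000001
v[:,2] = [48, 41, -65]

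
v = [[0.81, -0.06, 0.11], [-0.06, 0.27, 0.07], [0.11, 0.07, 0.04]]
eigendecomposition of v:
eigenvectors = [[0.99, -0.15, 0.05], [-0.09, -0.28, 0.96], [0.13, 0.95, 0.29]]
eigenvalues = [0.83, 0.0, 0.29]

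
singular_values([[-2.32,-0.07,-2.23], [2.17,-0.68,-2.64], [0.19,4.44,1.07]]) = [4.92, 3.18, 3.01]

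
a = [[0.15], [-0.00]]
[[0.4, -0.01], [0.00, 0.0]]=a@[[2.7, -0.06]]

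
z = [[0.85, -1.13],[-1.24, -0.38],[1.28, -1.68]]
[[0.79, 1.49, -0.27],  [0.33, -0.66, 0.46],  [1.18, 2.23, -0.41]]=z @ [[-0.04, 0.76, -0.36], [-0.73, -0.75, -0.03]]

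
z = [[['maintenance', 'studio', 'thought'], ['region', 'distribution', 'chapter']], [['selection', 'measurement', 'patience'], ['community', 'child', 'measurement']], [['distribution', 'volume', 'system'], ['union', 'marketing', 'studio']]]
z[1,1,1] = 'child'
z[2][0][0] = 'distribution'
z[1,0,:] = ['selection', 'measurement', 'patience']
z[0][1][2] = 'chapter'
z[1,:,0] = ['selection', 'community']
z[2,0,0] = 'distribution'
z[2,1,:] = ['union', 'marketing', 'studio']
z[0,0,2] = 'thought'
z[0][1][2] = 'chapter'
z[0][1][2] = 'chapter'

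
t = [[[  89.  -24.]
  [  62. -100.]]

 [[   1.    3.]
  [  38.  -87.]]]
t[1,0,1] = 3.0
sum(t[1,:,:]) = -45.0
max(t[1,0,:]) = 3.0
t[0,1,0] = 62.0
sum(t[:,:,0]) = 190.0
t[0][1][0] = 62.0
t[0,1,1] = -100.0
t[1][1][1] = -87.0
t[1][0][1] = 3.0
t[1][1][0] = 38.0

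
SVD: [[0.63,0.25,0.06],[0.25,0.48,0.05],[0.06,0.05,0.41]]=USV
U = [[-0.79, -0.17, -0.59], [-0.59, -0.08, 0.81], [-0.18, 0.98, -0.04]]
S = [0.83, 0.4, 0.29]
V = [[-0.79, -0.59, -0.18], [-0.17, -0.08, 0.98], [-0.59, 0.81, -0.04]]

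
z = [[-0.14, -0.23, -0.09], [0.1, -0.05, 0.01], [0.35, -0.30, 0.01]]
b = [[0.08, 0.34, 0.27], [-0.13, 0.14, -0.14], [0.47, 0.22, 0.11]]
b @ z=[[0.12, -0.12, -0.00],[-0.02, 0.06, 0.01],[-0.01, -0.15, -0.04]]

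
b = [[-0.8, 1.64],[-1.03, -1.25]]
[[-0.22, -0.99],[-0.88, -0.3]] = b @ [[0.64, 0.64], [0.18, -0.29]]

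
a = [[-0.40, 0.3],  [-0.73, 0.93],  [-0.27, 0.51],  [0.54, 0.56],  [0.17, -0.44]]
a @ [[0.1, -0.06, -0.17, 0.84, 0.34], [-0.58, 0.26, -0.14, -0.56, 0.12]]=[[-0.21,0.10,0.03,-0.5,-0.1], [-0.61,0.29,-0.01,-1.13,-0.14], [-0.32,0.15,-0.03,-0.51,-0.03], [-0.27,0.11,-0.17,0.14,0.25], [0.27,-0.12,0.03,0.39,0.01]]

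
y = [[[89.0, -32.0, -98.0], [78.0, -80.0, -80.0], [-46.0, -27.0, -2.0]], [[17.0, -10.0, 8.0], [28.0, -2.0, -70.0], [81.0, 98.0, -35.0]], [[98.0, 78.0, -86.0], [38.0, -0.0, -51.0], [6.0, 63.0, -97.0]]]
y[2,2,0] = 6.0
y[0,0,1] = -32.0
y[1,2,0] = 81.0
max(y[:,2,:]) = 98.0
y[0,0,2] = -98.0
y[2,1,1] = -0.0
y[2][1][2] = -51.0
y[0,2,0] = -46.0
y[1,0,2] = 8.0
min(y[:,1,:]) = -80.0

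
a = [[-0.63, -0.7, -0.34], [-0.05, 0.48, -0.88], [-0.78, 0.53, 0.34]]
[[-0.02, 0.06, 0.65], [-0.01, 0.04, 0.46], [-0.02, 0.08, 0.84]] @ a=[[-0.50, 0.39, 0.18], [-0.35, 0.27, 0.12], [-0.65, 0.5, 0.22]]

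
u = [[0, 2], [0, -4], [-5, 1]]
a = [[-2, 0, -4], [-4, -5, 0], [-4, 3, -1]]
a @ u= [[20, -8], [0, 12], [5, -21]]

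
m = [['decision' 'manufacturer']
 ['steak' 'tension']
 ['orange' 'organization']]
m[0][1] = 'manufacturer'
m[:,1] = ['manufacturer', 'tension', 'organization']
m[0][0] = 'decision'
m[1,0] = 'steak'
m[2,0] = 'orange'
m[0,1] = 'manufacturer'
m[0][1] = 'manufacturer'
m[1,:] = ['steak', 'tension']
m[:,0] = ['decision', 'steak', 'orange']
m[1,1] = 'tension'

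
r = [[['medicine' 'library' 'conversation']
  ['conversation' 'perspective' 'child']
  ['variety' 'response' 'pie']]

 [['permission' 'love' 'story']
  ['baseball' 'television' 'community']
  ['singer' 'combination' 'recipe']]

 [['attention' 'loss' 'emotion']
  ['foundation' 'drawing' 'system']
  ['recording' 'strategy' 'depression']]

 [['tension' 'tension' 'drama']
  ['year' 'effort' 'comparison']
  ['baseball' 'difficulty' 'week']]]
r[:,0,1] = ['library', 'love', 'loss', 'tension']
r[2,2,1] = 'strategy'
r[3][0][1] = 'tension'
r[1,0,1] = 'love'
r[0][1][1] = 'perspective'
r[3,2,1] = 'difficulty'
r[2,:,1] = ['loss', 'drawing', 'strategy']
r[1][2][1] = 'combination'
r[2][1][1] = 'drawing'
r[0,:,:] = [['medicine', 'library', 'conversation'], ['conversation', 'perspective', 'child'], ['variety', 'response', 'pie']]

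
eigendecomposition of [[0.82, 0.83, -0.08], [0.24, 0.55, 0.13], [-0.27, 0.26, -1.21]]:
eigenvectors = [[-0.07, 0.93, -0.79],  [0.08, 0.36, 0.56],  [-0.99, -0.07, 0.24]]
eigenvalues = [-1.25, 1.15, 0.26]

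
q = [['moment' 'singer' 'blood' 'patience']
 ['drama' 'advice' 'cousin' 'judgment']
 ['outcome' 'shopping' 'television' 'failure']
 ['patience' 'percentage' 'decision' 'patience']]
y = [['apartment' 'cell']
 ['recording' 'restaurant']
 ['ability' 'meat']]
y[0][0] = 'apartment'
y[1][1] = 'restaurant'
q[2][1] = 'shopping'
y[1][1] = 'restaurant'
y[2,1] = 'meat'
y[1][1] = 'restaurant'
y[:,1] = ['cell', 'restaurant', 'meat']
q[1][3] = 'judgment'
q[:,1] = ['singer', 'advice', 'shopping', 'percentage']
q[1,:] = ['drama', 'advice', 'cousin', 'judgment']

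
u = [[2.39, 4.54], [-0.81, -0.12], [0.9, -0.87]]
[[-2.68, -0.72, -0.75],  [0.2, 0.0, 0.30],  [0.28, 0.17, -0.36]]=u @ [[-0.17, 0.02, -0.37], [-0.5, -0.17, 0.03]]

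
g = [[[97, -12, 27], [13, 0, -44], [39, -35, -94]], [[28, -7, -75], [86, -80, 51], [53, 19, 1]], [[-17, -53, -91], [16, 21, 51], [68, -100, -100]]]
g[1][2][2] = 1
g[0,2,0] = 39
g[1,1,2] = 51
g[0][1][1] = 0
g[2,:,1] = [-53, 21, -100]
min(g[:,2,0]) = 39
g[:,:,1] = [[-12, 0, -35], [-7, -80, 19], [-53, 21, -100]]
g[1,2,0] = 53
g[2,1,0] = 16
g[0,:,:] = [[97, -12, 27], [13, 0, -44], [39, -35, -94]]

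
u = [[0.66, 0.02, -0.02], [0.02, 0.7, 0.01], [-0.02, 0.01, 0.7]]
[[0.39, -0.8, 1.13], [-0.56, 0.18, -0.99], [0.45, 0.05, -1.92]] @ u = [[0.22,-0.54,0.78], [-0.35,0.1,-0.68], [0.34,0.02,-1.35]]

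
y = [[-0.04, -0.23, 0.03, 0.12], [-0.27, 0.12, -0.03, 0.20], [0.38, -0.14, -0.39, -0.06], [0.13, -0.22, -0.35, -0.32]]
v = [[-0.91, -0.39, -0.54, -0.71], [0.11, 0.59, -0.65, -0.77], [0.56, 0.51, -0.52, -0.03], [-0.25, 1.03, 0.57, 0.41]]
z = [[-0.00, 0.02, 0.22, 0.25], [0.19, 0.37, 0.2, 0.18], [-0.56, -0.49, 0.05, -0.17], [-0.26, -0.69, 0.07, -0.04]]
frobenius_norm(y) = 0.90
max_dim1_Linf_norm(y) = 0.39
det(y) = -0.01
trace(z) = 0.38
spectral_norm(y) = 0.77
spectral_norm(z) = 1.12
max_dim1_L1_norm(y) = 1.02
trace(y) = -0.63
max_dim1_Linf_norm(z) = 0.69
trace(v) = -0.43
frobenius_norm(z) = 1.22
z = y @ v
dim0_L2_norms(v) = [1.1, 1.35, 1.14, 1.13]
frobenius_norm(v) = 2.37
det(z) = -0.01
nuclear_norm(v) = 4.25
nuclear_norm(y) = 1.56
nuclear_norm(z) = 1.86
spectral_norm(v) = 1.63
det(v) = 0.54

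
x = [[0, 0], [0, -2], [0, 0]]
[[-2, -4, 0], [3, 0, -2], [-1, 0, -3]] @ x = [[0, 8], [0, 0], [0, 0]]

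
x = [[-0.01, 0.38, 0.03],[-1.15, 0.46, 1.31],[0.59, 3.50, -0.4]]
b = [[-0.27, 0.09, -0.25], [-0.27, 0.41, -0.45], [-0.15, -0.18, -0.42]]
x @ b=[[-0.10, 0.15, -0.18], [-0.01, -0.15, -0.47], [-1.04, 1.56, -1.55]]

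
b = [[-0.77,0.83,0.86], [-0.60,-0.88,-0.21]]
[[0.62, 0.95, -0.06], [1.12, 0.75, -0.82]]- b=[[1.39, 0.12, -0.92], [1.72, 1.63, -0.61]]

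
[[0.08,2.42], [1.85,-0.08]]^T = [[0.08,  1.85], [2.42,  -0.08]]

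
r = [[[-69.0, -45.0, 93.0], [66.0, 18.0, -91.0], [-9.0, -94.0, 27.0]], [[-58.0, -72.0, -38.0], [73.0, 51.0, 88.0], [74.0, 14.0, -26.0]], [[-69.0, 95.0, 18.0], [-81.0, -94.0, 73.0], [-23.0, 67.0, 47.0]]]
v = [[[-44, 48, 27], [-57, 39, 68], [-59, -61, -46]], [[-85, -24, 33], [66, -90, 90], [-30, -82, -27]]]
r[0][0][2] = 93.0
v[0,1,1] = 39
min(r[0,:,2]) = -91.0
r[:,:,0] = [[-69.0, 66.0, -9.0], [-58.0, 73.0, 74.0], [-69.0, -81.0, -23.0]]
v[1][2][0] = -30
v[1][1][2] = 90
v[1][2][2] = -27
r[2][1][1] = -94.0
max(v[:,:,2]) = 90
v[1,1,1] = -90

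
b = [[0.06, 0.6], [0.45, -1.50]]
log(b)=[[-1.36+0.26j,-0.65-1.01j], [(-0.49-0.75j),(0.33+2.88j)]]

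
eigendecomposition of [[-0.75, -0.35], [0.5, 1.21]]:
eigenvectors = [[-0.97, 0.18], [0.26, -0.98]]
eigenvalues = [-0.66, 1.12]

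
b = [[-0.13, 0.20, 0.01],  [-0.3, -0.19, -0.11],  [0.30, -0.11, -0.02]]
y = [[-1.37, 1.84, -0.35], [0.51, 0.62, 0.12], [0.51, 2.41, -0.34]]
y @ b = [[-0.48, -0.59, -0.21],[-0.22, -0.03, -0.07],[-0.89, -0.32, -0.25]]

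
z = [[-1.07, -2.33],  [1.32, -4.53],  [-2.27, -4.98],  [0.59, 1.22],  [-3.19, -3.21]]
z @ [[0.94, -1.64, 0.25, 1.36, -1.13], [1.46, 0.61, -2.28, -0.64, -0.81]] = [[-4.41,0.33,5.04,0.04,3.1],[-5.37,-4.93,10.66,4.69,2.18],[-9.4,0.68,10.79,0.10,6.6],[2.34,-0.22,-2.63,0.02,-1.65],[-7.69,3.27,6.52,-2.28,6.20]]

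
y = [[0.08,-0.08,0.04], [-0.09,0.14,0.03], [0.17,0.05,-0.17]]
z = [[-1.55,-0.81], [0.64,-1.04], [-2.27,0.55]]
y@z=[[-0.27, 0.04], [0.16, -0.06], [0.15, -0.28]]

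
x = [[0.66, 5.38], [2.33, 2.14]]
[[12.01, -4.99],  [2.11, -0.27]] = x @ [[-1.29,  0.83], [2.39,  -1.03]]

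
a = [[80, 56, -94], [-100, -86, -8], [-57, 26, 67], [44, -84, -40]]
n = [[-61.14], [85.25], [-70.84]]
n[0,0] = -61.14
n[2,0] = -70.84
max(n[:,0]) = 85.25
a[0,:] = [80, 56, -94]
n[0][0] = -61.14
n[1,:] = [85.25]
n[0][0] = -61.14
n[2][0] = -70.84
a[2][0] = -57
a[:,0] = [80, -100, -57, 44]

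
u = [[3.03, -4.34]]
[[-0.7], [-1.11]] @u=[[-2.12, 3.04], [-3.36, 4.82]]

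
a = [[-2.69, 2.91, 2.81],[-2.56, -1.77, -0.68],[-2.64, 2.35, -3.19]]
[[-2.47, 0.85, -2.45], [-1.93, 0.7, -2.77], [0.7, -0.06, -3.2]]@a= [[10.94, -14.45, 0.30], [10.71, -13.36, 2.94], [6.72, -5.38, 12.22]]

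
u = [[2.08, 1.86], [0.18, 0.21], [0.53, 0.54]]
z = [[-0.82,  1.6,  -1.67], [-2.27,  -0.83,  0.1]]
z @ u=[[-2.3, -2.09], [-4.82, -4.34]]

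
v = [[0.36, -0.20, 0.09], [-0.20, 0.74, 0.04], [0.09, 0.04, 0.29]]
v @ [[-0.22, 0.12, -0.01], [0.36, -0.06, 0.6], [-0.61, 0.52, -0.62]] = [[-0.21, 0.1, -0.18], [0.29, -0.05, 0.42], [-0.18, 0.16, -0.16]]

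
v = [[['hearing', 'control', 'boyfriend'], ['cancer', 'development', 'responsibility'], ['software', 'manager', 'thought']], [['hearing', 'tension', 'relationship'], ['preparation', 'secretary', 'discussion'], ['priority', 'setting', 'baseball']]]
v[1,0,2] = 'relationship'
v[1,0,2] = 'relationship'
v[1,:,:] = [['hearing', 'tension', 'relationship'], ['preparation', 'secretary', 'discussion'], ['priority', 'setting', 'baseball']]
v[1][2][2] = 'baseball'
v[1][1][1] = 'secretary'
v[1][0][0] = 'hearing'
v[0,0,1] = 'control'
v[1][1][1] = 'secretary'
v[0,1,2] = 'responsibility'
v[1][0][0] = 'hearing'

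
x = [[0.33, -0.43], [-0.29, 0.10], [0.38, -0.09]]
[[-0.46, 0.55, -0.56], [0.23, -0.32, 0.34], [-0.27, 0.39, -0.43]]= x@[[-0.56, 0.90, -1.00], [0.63, -0.58, 0.53]]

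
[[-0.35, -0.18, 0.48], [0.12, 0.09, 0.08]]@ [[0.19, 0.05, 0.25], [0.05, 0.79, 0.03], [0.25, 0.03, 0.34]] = [[0.04, -0.15, 0.07], [0.05, 0.08, 0.06]]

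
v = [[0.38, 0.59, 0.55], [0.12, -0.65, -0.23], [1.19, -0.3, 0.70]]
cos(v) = [[0.62, 0.16, -0.19],[0.14, 0.74, -0.03],[-0.53, -0.31, 0.48]]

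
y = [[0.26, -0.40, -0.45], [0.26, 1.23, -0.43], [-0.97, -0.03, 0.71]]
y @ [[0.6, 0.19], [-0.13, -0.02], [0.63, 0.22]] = [[-0.08, -0.04],[-0.27, -0.07],[-0.13, -0.03]]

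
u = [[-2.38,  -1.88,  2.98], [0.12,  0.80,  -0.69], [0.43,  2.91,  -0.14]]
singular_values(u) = [4.76, 2.25, 0.37]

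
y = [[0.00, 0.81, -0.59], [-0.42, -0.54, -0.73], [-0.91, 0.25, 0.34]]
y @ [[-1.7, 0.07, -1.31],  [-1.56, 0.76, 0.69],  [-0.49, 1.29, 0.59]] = [[-0.97,  -0.15,  0.21], [1.91,  -1.38,  -0.25], [0.99,  0.56,  1.57]]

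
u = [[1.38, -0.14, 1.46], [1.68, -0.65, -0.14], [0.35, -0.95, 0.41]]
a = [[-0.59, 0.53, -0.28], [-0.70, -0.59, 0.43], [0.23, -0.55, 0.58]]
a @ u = [[-0.02, 0.00, -1.05], [-1.81, 0.07, -0.76], [-0.40, -0.23, 0.65]]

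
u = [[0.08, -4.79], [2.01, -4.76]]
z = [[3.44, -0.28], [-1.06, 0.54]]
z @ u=[[-0.29, -15.14], [1.0, 2.51]]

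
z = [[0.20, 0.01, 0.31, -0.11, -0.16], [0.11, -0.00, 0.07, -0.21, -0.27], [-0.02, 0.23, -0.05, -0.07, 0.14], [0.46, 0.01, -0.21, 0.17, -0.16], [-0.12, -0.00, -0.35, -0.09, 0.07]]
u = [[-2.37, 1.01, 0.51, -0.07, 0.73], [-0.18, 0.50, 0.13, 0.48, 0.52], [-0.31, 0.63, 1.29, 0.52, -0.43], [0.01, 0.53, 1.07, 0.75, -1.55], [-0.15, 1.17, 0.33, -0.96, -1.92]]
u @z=[[-0.49, 0.09, -0.93, -0.06, 0.24],[0.17, 0.03, -0.31, -0.06, -0.13],[0.27, 0.30, -0.08, -0.06, -0.05],[0.57, 0.25, 0.37, 0.08, -0.22],[-0.12, 0.06, 0.89, -0.24, -0.23]]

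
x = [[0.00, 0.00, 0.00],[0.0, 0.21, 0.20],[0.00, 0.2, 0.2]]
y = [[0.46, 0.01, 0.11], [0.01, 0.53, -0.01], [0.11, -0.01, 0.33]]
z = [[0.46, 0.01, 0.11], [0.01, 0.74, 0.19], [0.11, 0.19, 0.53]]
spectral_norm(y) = 0.53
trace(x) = 0.41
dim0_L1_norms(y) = [0.58, 0.55, 0.45]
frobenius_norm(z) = 1.07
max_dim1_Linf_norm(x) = 0.21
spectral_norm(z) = 0.86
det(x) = 0.00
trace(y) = 1.32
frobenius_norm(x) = 0.41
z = x + y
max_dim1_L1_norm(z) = 0.94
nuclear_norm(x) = 0.41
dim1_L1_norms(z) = [0.58, 0.94, 0.83]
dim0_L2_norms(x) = [0.0, 0.29, 0.28]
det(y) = 0.07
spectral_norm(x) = 0.41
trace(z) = 1.73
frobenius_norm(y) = 0.79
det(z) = 0.16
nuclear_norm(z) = 1.73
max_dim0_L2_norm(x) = 0.29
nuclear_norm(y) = 1.32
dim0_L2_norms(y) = [0.47, 0.53, 0.35]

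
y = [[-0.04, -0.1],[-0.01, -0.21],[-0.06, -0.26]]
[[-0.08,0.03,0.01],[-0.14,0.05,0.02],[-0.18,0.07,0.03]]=y@[[0.33, -0.15, -0.08],[0.63, -0.25, -0.1]]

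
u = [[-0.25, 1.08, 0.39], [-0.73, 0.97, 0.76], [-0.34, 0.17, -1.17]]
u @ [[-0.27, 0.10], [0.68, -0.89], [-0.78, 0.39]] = [[0.50, -0.83], [0.26, -0.64], [1.12, -0.64]]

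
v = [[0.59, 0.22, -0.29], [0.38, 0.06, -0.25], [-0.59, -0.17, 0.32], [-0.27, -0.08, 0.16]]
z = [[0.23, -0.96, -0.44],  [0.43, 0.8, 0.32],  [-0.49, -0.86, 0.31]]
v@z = [[0.37, -0.14, -0.28], [0.24, -0.10, -0.23], [-0.37, 0.16, 0.30], [-0.17, 0.06, 0.14]]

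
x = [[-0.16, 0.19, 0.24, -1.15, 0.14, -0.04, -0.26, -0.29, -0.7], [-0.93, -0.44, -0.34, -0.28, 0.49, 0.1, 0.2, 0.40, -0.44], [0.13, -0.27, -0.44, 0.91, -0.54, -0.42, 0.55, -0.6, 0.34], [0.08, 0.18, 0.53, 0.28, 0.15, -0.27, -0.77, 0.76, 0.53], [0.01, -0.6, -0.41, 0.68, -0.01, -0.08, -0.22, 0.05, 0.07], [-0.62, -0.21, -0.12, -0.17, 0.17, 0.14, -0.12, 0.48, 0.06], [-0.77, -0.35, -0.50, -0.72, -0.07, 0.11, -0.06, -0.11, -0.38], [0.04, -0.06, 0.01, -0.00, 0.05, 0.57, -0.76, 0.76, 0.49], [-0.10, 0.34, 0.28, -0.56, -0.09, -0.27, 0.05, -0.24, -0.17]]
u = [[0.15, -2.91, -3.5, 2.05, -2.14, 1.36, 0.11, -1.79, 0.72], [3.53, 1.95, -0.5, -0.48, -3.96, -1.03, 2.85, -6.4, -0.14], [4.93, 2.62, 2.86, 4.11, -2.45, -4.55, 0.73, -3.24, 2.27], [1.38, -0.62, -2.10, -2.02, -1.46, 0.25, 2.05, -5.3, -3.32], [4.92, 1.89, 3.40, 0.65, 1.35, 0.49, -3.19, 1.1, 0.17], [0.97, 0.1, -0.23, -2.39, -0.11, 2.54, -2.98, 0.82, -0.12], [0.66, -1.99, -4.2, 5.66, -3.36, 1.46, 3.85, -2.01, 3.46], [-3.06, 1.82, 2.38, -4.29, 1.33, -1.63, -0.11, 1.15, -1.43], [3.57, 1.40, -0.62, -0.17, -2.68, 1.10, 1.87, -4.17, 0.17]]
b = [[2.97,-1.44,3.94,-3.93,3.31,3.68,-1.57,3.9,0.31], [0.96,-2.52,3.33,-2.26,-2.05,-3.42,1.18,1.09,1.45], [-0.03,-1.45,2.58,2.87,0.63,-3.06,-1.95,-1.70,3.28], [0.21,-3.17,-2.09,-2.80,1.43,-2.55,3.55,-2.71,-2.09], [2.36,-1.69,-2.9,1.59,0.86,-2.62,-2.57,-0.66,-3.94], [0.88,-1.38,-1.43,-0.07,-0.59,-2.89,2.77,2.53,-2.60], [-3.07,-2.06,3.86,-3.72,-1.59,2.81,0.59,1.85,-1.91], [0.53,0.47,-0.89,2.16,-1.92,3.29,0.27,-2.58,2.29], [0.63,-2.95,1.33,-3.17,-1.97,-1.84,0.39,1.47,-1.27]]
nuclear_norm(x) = 8.23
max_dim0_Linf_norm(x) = 1.15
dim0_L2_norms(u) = [9.29, 5.69, 7.77, 9.06, 7.1, 6.03, 7.09, 10.36, 5.55]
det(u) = 1.54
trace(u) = 12.00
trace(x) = -0.10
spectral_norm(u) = 15.83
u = b @ x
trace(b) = -5.06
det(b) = 658492.75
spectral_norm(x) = 2.37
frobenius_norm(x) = 3.77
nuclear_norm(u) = 49.60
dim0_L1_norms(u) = [23.17, 15.3, 19.79, 21.82, 18.84, 14.41, 17.74, 25.98, 11.8]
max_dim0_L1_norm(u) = 25.98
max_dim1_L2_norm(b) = 9.17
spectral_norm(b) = 11.94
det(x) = 0.00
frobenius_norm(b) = 20.88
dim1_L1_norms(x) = [3.17, 3.62, 4.2, 3.55, 2.13, 2.09, 3.07, 2.74, 2.1]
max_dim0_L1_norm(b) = 26.16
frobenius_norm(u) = 23.16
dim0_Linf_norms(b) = [3.07, 3.17, 3.94, 3.93, 3.31, 3.68, 3.55, 3.9, 3.94]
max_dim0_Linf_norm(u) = 6.4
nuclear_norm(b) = 53.62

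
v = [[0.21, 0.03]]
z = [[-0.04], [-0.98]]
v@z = [[-0.04]]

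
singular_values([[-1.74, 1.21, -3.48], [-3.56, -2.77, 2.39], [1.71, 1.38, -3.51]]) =[6.7, 3.78, 0.82]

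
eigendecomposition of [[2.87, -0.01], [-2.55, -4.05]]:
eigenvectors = [[0.94, 0.0], [-0.35, 1.00]]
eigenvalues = [2.87, -4.05]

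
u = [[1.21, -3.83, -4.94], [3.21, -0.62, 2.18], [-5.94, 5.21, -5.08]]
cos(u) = [[-3.57, 6.53, 3.4], [-1.77, 0.15, 1.02], [1.22, -4.06, -2.92]]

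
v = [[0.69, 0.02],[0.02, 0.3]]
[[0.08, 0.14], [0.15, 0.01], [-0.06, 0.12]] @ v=[[0.06, 0.04], [0.10, 0.01], [-0.04, 0.03]]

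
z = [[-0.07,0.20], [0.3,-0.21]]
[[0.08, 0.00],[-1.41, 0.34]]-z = [[0.15, -0.2], [-1.71, 0.55]]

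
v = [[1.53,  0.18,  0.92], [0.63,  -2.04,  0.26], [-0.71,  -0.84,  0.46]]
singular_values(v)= [2.3, 1.87, 0.7]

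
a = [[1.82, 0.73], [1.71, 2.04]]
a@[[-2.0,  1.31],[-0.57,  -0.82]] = [[-4.06,1.79], [-4.58,0.57]]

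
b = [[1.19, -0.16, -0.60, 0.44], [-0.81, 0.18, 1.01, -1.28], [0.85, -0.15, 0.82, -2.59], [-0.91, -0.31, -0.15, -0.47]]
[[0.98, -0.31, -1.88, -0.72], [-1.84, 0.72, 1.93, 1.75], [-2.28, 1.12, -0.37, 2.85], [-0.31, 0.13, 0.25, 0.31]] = b @[[0.13, 0.01, -0.84, 0.05],[0.18, -0.11, 0.26, -0.28],[-0.99, 0.33, 1.67, 0.78],[0.6, -0.32, 0.38, -0.82]]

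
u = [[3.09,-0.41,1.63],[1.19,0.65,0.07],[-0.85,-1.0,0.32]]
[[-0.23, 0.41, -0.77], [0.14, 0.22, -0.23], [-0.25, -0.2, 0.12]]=u@[[-0.01, 0.10, -0.26], [0.24, 0.15, 0.12], [-0.06, 0.10, 0.05]]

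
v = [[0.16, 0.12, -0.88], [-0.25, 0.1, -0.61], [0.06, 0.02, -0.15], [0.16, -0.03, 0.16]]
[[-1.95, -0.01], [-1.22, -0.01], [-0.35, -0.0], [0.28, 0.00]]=v @ [[-0.49, -0.0], [-2.58, -0.01], [1.77, 0.01]]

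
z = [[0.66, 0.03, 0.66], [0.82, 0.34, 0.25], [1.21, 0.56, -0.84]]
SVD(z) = [[-0.25,0.78,0.58], [-0.45,0.43,-0.78], [-0.86,-0.46,0.25]] @ diag([1.7537211236934764, 1.056558059409783, 0.11852125297821166]) @ [[-0.90,-0.37,0.25], [0.30,-0.08,0.95], [0.33,-0.93,-0.18]]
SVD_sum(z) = [[0.39, 0.16, -0.11], [0.71, 0.29, -0.2], [1.34, 0.55, -0.38]] + [[0.25, -0.07, 0.78], [0.14, -0.04, 0.43], [-0.14, 0.04, -0.46]] + [[0.02, -0.06, -0.01], [-0.03, 0.09, 0.02], [0.01, -0.03, -0.01]]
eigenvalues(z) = [1.27, 0.14, -1.25]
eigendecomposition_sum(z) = [[0.81, 0.19, 0.28], [0.91, 0.22, 0.31], [0.71, 0.17, 0.24]] + [[0.03, -0.04, 0.01], [-0.10, 0.12, -0.04], [-0.02, 0.02, -0.01]] + [[-0.18, -0.13, 0.37], [0.01, 0.01, -0.02], [0.52, 0.37, -1.07]]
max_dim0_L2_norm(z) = 1.6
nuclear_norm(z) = 2.93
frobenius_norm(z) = 2.05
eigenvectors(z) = [[-0.58, -0.29, -0.33], [-0.64, 0.94, 0.02], [-0.5, 0.18, 0.94]]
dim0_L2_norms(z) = [1.6, 0.66, 1.1]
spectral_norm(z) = 1.75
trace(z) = 0.16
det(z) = -0.22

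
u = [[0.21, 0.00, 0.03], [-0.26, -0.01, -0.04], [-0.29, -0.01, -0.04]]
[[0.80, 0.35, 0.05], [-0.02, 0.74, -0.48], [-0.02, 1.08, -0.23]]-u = [[0.59, 0.35, 0.02], [0.24, 0.75, -0.44], [0.27, 1.09, -0.19]]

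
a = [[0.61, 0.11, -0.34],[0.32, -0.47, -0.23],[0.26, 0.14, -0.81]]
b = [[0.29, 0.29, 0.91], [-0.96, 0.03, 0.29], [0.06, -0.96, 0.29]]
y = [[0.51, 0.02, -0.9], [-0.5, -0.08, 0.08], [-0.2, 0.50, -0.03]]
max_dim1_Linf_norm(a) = 0.81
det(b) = 1.01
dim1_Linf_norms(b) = [0.91, 0.96, 0.96]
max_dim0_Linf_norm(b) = 0.96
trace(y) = 0.40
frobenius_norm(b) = 1.74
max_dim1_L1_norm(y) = 1.43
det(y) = 0.22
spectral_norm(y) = 1.09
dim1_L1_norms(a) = [1.06, 1.02, 1.21]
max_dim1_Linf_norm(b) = 0.96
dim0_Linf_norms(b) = [0.96, 0.96, 0.91]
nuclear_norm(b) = 3.01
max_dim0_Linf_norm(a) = 0.81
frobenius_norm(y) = 1.27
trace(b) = 0.61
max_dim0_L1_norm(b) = 1.49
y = b @ a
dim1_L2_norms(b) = [1.0, 1.0, 1.0]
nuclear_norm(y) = 2.00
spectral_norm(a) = 1.09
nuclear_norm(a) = 2.00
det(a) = 0.22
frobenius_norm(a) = 1.27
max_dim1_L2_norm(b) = 1.0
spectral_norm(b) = 1.01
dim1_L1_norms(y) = [1.43, 0.66, 0.73]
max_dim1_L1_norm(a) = 1.21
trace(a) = -0.67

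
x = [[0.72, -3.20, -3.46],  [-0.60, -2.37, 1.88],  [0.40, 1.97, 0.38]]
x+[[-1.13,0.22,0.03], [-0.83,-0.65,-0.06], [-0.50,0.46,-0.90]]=[[-0.41, -2.98, -3.43], [-1.43, -3.02, 1.82], [-0.10, 2.43, -0.52]]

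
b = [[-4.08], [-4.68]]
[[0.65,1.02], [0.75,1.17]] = b@[[-0.16, -0.25]]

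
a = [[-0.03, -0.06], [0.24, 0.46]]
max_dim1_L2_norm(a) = 0.52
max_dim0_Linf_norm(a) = 0.46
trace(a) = 0.43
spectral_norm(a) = 0.52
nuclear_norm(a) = 0.52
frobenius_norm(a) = 0.52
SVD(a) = [[-0.13, 0.99],[0.99, 0.13]] @ diag([0.5231621973011306, 0.0011468718556028664]) @ [[0.46, 0.89], [0.89, -0.46]]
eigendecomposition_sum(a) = [[0.00,0.00], [-0.00,-0.0]] + [[-0.03, -0.06], [0.24, 0.46]]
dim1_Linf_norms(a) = [0.06, 0.46]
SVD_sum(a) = [[-0.03, -0.06], [0.24, 0.46]] + [[0.0, -0.00],[0.0, -0.0]]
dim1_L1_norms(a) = [0.09, 0.7]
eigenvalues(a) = [0.0, 0.43]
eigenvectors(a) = [[-0.89, 0.13], [0.46, -0.99]]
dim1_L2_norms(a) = [0.07, 0.52]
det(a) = 0.00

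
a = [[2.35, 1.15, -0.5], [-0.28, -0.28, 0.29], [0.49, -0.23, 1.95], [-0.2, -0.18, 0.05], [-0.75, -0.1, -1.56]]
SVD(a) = [[-0.81,-0.54,0.22], [0.09,0.16,0.59], [-0.37,0.68,0.34], [0.08,0.06,0.5], [0.44,-0.47,0.49]] @ diag([2.799076432180296, 2.5803520661133907, 0.13911988253728388]) @ [[-0.88, -0.33, -0.35], [-0.25, -0.30, 0.92], [0.41, -0.89, -0.18]]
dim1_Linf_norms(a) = [2.35, 0.29, 1.95, 0.2, 1.56]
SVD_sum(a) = [[1.99, 0.76, 0.78], [-0.21, -0.08, -0.08], [0.90, 0.34, 0.35], [-0.19, -0.07, -0.08], [-1.08, -0.41, -0.42]] + [[0.34, 0.42, -1.28], [-0.10, -0.13, 0.39], [-0.43, -0.53, 1.60], [-0.04, -0.05, 0.14], [0.3, 0.37, -1.12]] + [[0.01,-0.03,-0.01],[0.03,-0.07,-0.02],[0.02,-0.04,-0.01],[0.03,-0.06,-0.01],[0.03,-0.06,-0.01]]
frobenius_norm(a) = 3.81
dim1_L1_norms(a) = [4.0, 0.85, 2.67, 0.43, 2.41]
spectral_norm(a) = 2.80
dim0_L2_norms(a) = [2.54, 1.22, 2.56]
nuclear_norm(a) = 5.52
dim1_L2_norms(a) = [2.66, 0.49, 2.02, 0.27, 1.73]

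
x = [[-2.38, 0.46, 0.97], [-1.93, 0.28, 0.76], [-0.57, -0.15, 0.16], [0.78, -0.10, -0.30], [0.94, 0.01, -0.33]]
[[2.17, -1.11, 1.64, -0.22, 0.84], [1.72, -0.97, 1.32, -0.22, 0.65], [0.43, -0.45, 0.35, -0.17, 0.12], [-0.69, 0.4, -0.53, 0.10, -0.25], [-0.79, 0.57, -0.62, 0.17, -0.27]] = x@[[-0.60,0.27,-0.38,0.05,-0.0], [0.15,0.96,-0.06,0.55,0.09], [0.69,-0.94,0.79,-0.37,0.82]]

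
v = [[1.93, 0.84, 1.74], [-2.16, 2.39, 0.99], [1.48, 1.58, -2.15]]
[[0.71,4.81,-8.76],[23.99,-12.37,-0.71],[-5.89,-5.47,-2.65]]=v@[[-4.48, 2.54, -2.32], [4.70, -3.57, -1.72], [3.11, 1.67, -1.63]]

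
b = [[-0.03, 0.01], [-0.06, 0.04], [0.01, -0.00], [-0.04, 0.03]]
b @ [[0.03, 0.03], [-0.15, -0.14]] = [[-0.00, -0.0], [-0.01, -0.01], [0.0, 0.0], [-0.01, -0.01]]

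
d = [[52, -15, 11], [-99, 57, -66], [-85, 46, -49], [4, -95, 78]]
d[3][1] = -95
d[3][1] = -95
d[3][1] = -95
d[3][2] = 78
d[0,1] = -15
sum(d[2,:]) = -88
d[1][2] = -66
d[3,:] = [4, -95, 78]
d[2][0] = -85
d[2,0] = -85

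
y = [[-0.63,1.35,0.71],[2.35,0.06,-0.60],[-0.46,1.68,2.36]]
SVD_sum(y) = [[-0.71, 0.83, 1.06], [0.7, -0.81, -1.04], [-1.30, 1.50, 1.93]] + [[0.18, 0.09, 0.05], [1.66, 0.81, 0.49], [0.79, 0.39, 0.23]] + [[-0.10, 0.44, -0.4], [-0.01, 0.05, -0.05], [0.05, -0.21, 0.2]]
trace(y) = 1.79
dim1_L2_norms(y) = [1.65, 2.43, 2.93]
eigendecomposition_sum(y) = [[-1.21, 0.63, 0.3], [1.35, -0.70, -0.34], [-0.69, 0.36, 0.17]] + [[0.14, 0.11, -0.03], [1.03, 0.80, -0.24], [-1.57, -1.22, 0.36]] + [[0.43, 0.61, 0.44], [-0.03, -0.04, -0.03], [1.80, 2.54, 1.83]]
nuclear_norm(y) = 6.30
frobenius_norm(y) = 4.15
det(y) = -5.02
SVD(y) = [[-0.44,-0.1,-0.89], [0.43,-0.90,-0.11], [-0.79,-0.43,0.43]] @ diag([3.495081802403744, 2.1317480580590558, 0.6732409757788388]) @ [[0.47, -0.54, -0.70], [-0.87, -0.42, -0.25], [0.16, -0.73, 0.67]]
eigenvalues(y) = [-1.73, 1.3, 2.22]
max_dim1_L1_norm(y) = 4.5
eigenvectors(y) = [[-0.62,0.08,0.24], [0.70,0.55,-0.01], [-0.36,-0.83,0.97]]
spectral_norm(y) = 3.50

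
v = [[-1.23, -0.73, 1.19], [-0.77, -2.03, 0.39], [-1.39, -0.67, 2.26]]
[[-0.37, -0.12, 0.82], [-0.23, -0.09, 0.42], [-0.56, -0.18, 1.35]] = v @ [[0.11,  0.04,  -0.17],[0.04,  0.02,  -0.05],[-0.17,  -0.05,  0.48]]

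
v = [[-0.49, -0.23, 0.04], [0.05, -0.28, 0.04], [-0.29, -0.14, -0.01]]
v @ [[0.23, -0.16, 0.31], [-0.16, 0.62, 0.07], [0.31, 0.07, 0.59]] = [[-0.06, -0.06, -0.14], [0.07, -0.18, 0.02], [-0.05, -0.04, -0.11]]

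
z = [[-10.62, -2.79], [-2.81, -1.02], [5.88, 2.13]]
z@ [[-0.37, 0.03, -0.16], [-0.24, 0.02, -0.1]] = [[4.60, -0.37, 1.98], [1.28, -0.10, 0.55], [-2.69, 0.22, -1.15]]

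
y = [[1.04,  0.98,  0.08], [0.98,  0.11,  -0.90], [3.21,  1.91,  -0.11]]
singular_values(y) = [4.1, 0.99, 0.21]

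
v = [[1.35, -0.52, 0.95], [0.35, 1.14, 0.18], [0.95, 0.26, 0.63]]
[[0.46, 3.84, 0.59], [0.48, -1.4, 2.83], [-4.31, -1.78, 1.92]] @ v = [[2.53,4.29,1.50], [2.85,-1.11,1.99], [-4.62,0.71,-3.21]]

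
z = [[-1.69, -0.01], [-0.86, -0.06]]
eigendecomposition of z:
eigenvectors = [[-0.89, 0.01], [-0.47, -1.00]]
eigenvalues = [-1.7, -0.05]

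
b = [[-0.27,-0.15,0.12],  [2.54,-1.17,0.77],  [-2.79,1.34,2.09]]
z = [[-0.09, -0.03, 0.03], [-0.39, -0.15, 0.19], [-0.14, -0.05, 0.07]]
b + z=[[-0.36, -0.18, 0.15], [2.15, -1.32, 0.96], [-2.93, 1.29, 2.16]]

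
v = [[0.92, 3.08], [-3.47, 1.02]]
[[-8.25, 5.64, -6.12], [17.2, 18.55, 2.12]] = v@[[-5.28, -4.42, -1.1], [-1.10, 3.15, -1.66]]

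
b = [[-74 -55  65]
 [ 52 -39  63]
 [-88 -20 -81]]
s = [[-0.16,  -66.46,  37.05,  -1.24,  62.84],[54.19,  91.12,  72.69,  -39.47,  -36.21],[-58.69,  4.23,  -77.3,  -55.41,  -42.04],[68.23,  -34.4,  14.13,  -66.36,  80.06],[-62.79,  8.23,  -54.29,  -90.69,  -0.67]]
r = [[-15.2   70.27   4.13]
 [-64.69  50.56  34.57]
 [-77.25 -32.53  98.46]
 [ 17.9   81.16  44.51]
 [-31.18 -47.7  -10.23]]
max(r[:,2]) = 98.46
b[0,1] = -55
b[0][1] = -55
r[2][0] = -77.25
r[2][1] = -32.53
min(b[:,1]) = -55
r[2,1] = -32.53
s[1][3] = -39.47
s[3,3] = -66.36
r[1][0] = -64.69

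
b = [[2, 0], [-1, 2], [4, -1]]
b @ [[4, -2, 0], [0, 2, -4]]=[[8, -4, 0], [-4, 6, -8], [16, -10, 4]]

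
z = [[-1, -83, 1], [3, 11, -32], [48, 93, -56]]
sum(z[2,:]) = 85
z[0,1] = -83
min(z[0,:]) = -83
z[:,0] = [-1, 3, 48]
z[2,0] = 48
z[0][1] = -83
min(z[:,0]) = -1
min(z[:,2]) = -56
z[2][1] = 93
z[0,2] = 1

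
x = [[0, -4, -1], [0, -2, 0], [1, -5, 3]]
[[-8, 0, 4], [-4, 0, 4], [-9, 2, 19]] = x@ [[1, 2, -3], [2, 0, -2], [0, 0, 4]]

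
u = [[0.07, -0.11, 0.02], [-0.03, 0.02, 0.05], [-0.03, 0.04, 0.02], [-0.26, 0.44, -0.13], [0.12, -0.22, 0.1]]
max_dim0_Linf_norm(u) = 0.44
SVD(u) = [[-0.22, -0.2, -0.33], [0.03, 0.77, 0.43], [0.07, 0.43, -0.84], [0.87, 0.1, -0.07], [-0.44, 0.42, -0.07]] @ diag([0.6075563357797482, 0.07659258142208056, 0.002979148366171481]) @ [[-0.49, 0.83, -0.26], [-0.34, 0.09, 0.94], [-0.8, -0.55, -0.24]]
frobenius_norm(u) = 0.61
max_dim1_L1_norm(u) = 0.83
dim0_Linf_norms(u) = [0.26, 0.44, 0.13]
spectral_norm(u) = 0.61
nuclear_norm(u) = 0.69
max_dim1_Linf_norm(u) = 0.44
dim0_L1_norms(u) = [0.51, 0.83, 0.32]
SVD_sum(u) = [[0.06, -0.11, 0.03], [-0.01, 0.02, -0.0], [-0.02, 0.04, -0.01], [-0.26, 0.44, -0.14], [0.13, -0.22, 0.07]] + [[0.01, -0.00, -0.01],[-0.02, 0.01, 0.06],[-0.01, 0.00, 0.03],[-0.0, 0.00, 0.01],[-0.01, 0.0, 0.03]] + [[0.0, 0.00, 0.0], [-0.0, -0.00, -0.0], [0.00, 0.0, 0.00], [0.00, 0.0, 0.00], [0.00, 0.0, 0.0]]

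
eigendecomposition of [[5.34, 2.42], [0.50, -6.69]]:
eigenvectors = [[1.00,-0.20],[0.04,0.98]]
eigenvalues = [5.44, -6.79]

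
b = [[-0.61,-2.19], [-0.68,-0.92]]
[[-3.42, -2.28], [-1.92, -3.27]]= b @ [[1.15,  5.46],[1.24,  -0.48]]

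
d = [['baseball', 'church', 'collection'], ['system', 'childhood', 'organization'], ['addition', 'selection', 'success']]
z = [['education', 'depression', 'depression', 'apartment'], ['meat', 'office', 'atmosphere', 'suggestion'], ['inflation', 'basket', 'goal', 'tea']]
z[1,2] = 'atmosphere'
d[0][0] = 'baseball'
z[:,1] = ['depression', 'office', 'basket']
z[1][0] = 'meat'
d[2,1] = 'selection'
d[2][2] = 'success'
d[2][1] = 'selection'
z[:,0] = ['education', 'meat', 'inflation']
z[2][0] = 'inflation'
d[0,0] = 'baseball'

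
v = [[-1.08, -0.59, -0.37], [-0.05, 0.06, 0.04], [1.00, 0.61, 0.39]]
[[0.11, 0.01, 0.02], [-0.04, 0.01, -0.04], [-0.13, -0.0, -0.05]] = v@[[0.16, -0.07, 0.22], [-0.5, 0.12, -0.46], [0.04, -0.01, 0.03]]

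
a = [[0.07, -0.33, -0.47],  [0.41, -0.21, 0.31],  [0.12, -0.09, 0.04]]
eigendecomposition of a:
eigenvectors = [[(-0.7+0j), (-0.7-0j), -0.63+0.00j], [-0.11+0.67j, (-0.11-0.67j), (-0.67+0j)], [(-0.1+0.19j), -0.10-0.19j, 0.38+0.00j]]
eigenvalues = [(-0.05+0.44j), (-0.05-0.44j), 0j]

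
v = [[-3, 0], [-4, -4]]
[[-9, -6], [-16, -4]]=v@ [[3, 2], [1, -1]]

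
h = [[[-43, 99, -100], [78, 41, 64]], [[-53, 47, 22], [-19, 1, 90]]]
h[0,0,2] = -100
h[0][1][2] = 64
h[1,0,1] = 47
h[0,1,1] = 41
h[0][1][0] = 78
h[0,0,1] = 99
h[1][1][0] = -19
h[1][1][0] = -19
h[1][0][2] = 22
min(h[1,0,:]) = -53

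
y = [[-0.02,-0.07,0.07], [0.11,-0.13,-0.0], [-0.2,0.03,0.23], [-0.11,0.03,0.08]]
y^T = [[-0.02, 0.11, -0.20, -0.11], [-0.07, -0.13, 0.03, 0.03], [0.07, -0.0, 0.23, 0.08]]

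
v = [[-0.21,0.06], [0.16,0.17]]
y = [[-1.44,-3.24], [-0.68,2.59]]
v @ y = [[0.26,0.84],[-0.35,-0.08]]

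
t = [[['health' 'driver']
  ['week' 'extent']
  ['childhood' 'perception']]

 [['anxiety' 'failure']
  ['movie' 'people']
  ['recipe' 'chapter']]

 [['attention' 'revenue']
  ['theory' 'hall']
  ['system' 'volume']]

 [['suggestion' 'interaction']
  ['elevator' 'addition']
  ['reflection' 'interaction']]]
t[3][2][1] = 'interaction'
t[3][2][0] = 'reflection'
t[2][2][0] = 'system'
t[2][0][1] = 'revenue'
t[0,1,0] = 'week'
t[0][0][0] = 'health'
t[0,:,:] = [['health', 'driver'], ['week', 'extent'], ['childhood', 'perception']]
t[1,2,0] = 'recipe'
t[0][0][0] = 'health'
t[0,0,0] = 'health'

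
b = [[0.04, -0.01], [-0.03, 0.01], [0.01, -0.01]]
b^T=[[0.04, -0.03, 0.01],[-0.01, 0.01, -0.01]]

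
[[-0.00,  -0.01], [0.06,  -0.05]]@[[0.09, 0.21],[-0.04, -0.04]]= [[0.0, 0.00],[0.01, 0.01]]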